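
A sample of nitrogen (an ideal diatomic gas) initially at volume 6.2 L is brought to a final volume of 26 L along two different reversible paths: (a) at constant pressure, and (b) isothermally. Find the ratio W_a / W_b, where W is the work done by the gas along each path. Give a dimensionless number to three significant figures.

Path (a) isobaric: W = P₁(V₂ − V₁) → W_a/(P₁V₁) = 3.194.
Path (b) isothermal: W = P₁V₁ ln(V₂/V₁) → W_b/(P₁V₁) = 1.434.
W_a / W_b = 3.194 / 1.434 = 2.228.

W_a / W_b ≈ 2.23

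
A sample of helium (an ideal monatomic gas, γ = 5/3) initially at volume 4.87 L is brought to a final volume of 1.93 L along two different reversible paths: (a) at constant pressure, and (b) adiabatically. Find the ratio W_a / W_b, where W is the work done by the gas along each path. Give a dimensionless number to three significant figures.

Path (a) isobaric: W = P₁(V₂ − V₁) → W_a/(P₁V₁) = -0.6037.
Path (b) adiabatic: W = P₁V₁(1 − (V₁/V₂)^(γ−1))/(γ−1) → W_b/(P₁V₁) = -1.28.
W_a / W_b = -0.6037 / -1.28 = 0.4716.

W_a / W_b ≈ 0.472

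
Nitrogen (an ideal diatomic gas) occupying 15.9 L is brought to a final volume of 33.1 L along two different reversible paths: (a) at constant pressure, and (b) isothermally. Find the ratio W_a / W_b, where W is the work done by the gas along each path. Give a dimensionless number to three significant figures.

W_a / W_b ≈ 1.48

Path (a) isobaric: W = P₁(V₂ − V₁) → W_a/(P₁V₁) = 1.082.
Path (b) isothermal: W = P₁V₁ ln(V₂/V₁) → W_b/(P₁V₁) = 0.7332.
W_a / W_b = 1.082 / 0.7332 = 1.475.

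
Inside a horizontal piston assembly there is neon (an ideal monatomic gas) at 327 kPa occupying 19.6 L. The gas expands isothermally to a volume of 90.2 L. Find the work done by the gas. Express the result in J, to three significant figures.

W ≈ 9780 J

Isothermal: W = nRT ln(V₂/V₁) = P₁V₁ ln(V₂/V₁).
P₁V₁ = (327 kPa)(19.6 L) = 6409 J.
W = 6409 × ln(90.2/19.6) = 6409 × 1.526
W_by_gas = 9784 J.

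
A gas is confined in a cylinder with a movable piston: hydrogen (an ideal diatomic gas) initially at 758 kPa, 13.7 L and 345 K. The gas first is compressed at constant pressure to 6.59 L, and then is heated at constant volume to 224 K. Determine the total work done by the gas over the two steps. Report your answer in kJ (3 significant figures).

Step 1 (isobaric): W = PΔV = (758 kPa)(6.59 − 13.7 L) = -5389 J.
Step 2 (isochoric): W = 0 (constant volume).
W_total = -5389 + 0 = -5389 J.

W_total ≈ -5.39 kJ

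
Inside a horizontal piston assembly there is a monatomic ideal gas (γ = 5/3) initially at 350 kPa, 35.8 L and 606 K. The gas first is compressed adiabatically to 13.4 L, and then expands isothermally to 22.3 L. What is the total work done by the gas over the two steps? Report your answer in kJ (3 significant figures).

Step 1 (adiabatic): W = (P₁V₁ − P₂V₂)/(γ−1) = (12530 − 24125)/0.667 = -17393 J.
After step 1: P = 1800 kPa, V = 13.4 L, T = 1167 K.
Step 2 (isothermal): W = P₁V₁ ln(V₂/V₁) = (24125) ln(22.3/13.4) = 12288 J.
W_total = -17393 + 12288 = -5105 J.

W_total ≈ -5.11 kJ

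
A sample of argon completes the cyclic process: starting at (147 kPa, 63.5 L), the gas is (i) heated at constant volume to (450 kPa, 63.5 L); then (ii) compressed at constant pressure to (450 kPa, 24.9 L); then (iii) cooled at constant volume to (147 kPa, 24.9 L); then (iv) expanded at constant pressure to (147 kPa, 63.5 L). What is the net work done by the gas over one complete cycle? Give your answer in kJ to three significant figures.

Constant-volume legs do no work.
W(ii) = (450)(24.9 − 63.5) = -17370 J; W(iv) = (147)(63.5 − 24.9) = 5674 J.
W_net = -17370 + 5674 = -11696 J (the counter-clockwise enclosed area).

W_net ≈ -11.7 kJ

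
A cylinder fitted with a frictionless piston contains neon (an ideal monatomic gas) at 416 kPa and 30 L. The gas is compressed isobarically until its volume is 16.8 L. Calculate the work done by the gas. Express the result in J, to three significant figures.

W ≈ -5490 J

Isobaric: W = P ΔV.
W = (416 kPa)(16.8 − 30 L) = (416)(-13.2) = -5491 J.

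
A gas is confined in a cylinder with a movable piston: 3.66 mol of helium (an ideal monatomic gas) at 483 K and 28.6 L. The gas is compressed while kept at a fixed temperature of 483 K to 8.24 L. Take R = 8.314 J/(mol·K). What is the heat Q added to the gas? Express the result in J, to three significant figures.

Q ≈ -18300 J

Isothermal ⇒ ΔU = 0, so Q = W = nRT ln(V₂/V₁).
Q = (3.66)(8.314)(483) ln(8.24/28.6) = 14697 × -1.244 = -18289 J.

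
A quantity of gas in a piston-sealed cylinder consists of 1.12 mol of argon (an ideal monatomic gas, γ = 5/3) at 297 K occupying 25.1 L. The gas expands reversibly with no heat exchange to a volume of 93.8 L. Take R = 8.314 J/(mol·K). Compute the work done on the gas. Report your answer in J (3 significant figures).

W ≈ -2430 J

Adiabatic: TV^(γ−1) = const with γ = 5/3.
T₂ = T₁ (V₁/V₂)^(γ−1) = 297 × (25.1/93.8)^0.667 = 297 × 0.4153 = 123.3 K.
W_by = nCᵥ(T₁ − T₂) = (1.12)(12.47)(297 − 123.3) = 2426 J.
Work on gas = −W_by = -2426 J.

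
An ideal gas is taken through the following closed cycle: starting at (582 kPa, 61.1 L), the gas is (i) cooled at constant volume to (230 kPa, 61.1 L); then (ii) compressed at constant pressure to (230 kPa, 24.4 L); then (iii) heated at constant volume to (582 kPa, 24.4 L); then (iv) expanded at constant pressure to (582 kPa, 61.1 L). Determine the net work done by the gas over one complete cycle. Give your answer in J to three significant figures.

Constant-volume legs do no work.
W(ii) = (230)(24.4 − 61.1) = -8441 J; W(iv) = (582)(61.1 − 24.4) = 21359 J.
W_net = -8441 + 21359 = 12918 J (the clockwise enclosed area).

W_net ≈ 12900 J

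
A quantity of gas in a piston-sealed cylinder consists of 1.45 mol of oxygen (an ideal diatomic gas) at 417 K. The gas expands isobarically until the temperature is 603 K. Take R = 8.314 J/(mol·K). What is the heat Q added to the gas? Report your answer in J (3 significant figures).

Isobaric: W = nRΔT = (1.45)(8.314)(186) = 2242 J.
ΔU = nCᵥΔT with Cᵥ = 5R/2: ΔU = (1.45)(20.79)(186) = 5606 J.
Q = ΔU + W = 5606 + 2242 = 7848 J.

Q ≈ 7850 J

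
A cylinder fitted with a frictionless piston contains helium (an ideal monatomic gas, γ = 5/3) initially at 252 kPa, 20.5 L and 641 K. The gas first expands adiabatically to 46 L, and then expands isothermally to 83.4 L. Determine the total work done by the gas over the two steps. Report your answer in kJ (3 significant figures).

Step 1 (adiabatic): W = (P₁V₁ − P₂V₂)/(γ−1) = (5166 − 3014)/0.667 = 3228 J.
After step 1: P = 65.52 kPa, V = 46 L, T = 374 K.
Step 2 (isothermal): W = P₁V₁ ln(V₂/V₁) = (3014) ln(83.4/46) = 1793 J.
W_total = 3228 + 1793 = 5021 J.

W_total ≈ 5.02 kJ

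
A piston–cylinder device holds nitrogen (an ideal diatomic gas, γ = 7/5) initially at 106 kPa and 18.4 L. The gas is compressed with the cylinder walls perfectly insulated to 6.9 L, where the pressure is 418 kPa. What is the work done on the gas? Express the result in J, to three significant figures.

W ≈ 2330 J

Adiabatic: W = (P₁V₁ − P₂V₂)/(γ − 1) with γ = 7/5.
P₁V₁ = 1950 J, P₂V₂ = 2884 J.
W = (1950 − 2884) / 0.4 = -2335 J.
Work on gas = −W_by = 2335 J.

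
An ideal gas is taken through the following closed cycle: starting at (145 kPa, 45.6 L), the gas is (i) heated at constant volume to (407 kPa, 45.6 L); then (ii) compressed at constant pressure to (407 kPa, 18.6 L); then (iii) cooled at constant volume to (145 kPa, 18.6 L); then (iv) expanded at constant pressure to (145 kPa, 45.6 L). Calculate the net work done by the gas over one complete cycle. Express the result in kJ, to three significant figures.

Constant-volume legs do no work.
W(ii) = (407)(18.6 − 45.6) = -10989 J; W(iv) = (145)(45.6 − 18.6) = 3915 J.
W_net = -10989 + 3915 = -7074 J (the counter-clockwise enclosed area).

W_net ≈ -7.07 kJ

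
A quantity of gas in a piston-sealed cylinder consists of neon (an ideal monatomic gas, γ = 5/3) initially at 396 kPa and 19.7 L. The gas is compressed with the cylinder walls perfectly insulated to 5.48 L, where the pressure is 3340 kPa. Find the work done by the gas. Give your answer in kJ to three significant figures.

W ≈ -15.8 kJ

Adiabatic: W = (P₁V₁ − P₂V₂)/(γ − 1) with γ = 5/3.
P₁V₁ = 7801 J, P₂V₂ = 18303 J.
W = (7801 − 18303) / 0.6667 = -15753 J.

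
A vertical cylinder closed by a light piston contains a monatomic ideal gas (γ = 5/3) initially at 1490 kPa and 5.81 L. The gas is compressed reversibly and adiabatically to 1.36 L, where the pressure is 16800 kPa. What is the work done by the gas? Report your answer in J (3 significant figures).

W ≈ -21300 J

Adiabatic: W = (P₁V₁ − P₂V₂)/(γ − 1) with γ = 5/3.
P₁V₁ = 8657 J, P₂V₂ = 22848 J.
W = (8657 − 22848) / 0.6667 = -21287 J.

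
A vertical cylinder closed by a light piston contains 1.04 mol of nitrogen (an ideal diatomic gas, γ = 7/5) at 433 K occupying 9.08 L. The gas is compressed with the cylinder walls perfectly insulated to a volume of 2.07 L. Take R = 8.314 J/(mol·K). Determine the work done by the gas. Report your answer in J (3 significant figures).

Adiabatic: TV^(γ−1) = const with γ = 7/5.
T₂ = T₁ (V₁/V₂)^(γ−1) = 433 × (9.08/2.07)^0.4 = 433 × 1.807 = 782.2 K.
W_by = nCᵥ(T₁ − T₂) = (1.04)(20.79)(433 − 782.2) = -7549 J.

W ≈ -7550 J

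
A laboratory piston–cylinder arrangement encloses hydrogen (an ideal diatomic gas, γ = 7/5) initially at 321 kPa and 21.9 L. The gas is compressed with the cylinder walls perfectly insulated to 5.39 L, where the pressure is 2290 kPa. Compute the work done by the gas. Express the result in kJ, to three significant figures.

W ≈ -13.3 kJ

Adiabatic: W = (P₁V₁ − P₂V₂)/(γ − 1) with γ = 7/5.
P₁V₁ = 7030 J, P₂V₂ = 12343 J.
W = (7030 − 12343) / 0.4 = -13283 J.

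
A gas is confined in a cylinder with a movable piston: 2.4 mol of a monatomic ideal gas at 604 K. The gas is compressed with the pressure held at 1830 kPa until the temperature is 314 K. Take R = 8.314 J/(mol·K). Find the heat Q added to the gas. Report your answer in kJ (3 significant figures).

Q ≈ -14.5 kJ

Isobaric: W = nRΔT = (2.4)(8.314)(-290) = -5787 J.
ΔU = nCᵥΔT with Cᵥ = 3R/2: ΔU = (2.4)(12.47)(-290) = -8680 J.
Q = ΔU + W = -8680 − 5787 = -14466 J.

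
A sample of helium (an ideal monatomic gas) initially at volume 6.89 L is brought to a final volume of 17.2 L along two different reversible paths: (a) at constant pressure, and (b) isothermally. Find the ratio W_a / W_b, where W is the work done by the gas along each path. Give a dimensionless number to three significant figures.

Path (a) isobaric: W = P₁(V₂ − V₁) → W_a/(P₁V₁) = 1.496.
Path (b) isothermal: W = P₁V₁ ln(V₂/V₁) → W_b/(P₁V₁) = 0.9148.
W_a / W_b = 1.496 / 0.9148 = 1.636.

W_a / W_b ≈ 1.64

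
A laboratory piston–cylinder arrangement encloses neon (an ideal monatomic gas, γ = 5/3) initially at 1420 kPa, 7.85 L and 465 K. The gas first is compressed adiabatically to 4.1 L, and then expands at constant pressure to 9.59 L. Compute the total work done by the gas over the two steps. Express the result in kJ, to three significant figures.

Step 1 (adiabatic): W = (P₁V₁ − P₂V₂)/(γ−1) = (11147 − 17188)/0.667 = -9061 J.
After step 1: P = 4192 kPa, V = 4.1 L, T = 717 K.
Step 2 (isobaric): W = PΔV = (4192 kPa)(9.59 − 4.1 L) = 23015 J.
W_total = -9061 + 23015 = 13954 J.

W_total ≈ 14.0 kJ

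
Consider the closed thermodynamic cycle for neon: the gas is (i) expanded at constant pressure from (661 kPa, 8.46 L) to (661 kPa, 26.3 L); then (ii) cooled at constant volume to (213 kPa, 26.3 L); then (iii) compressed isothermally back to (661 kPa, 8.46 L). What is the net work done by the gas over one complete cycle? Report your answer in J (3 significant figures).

Leg (i): W = PΔV = (661)(26.3 − 8.46) = 11792 J.
Leg (ii): W = 0.
Leg (iii): W = PᵢVᵢ ln(V_f/Vᵢ) = (5602) ln(8.46/26.3) = -6354 J.
W_net = 11792 − 6354 = 5438 J.

W_net ≈ 5440 J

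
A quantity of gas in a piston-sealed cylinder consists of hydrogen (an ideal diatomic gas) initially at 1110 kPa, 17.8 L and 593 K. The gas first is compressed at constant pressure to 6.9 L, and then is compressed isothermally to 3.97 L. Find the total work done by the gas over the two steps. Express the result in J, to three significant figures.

Step 1 (isobaric): W = PΔV = (1110 kPa)(6.9 − 17.8 L) = -12099 J.
After step 1: P = 1110 kPa, V = 6.9 L, T = 229.9 K.
Step 2 (isothermal): W = P₁V₁ ln(V₂/V₁) = (7659) ln(3.97/6.9) = -4234 J.
W_total = -12099 − 4234 = -16333 J.

W_total ≈ -16300 J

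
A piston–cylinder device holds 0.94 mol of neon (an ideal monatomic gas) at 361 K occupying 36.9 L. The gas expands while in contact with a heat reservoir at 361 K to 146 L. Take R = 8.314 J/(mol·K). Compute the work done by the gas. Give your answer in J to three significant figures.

Isothermal: W = nRT ln(V₂/V₁).
W = (0.94)(8.314)(361) × ln(146/36.9)
  = 2821 × 1.375
W_by_gas = 3880 J.

W ≈ 3880 J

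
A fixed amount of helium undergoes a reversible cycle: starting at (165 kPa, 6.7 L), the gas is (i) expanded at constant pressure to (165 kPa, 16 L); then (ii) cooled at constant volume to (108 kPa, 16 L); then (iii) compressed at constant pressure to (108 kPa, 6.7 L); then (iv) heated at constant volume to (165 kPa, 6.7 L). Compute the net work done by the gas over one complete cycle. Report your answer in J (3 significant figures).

Constant-volume legs do no work.
W(i) = (165)(16 − 6.7) = 1535 J; W(iii) = (108)(6.7 − 16) = -1004 J.
W_net = 1535 − 1004 = 530.1 J (the clockwise enclosed area).

W_net ≈ 530 J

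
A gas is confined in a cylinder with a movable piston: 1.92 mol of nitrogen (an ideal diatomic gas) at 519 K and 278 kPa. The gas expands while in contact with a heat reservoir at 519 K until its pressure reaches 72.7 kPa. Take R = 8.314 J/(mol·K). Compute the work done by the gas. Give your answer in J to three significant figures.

W ≈ 11100 J

Isothermal process: W = nRT ln(V₂/V₁) = nRT ln(P₁/P₂).
W = (1.92)(8.314)(519) × ln(278/72.7)
  = 8285 × ln(3.824) = 8285 × 1.341
W_by_gas = 11112 J.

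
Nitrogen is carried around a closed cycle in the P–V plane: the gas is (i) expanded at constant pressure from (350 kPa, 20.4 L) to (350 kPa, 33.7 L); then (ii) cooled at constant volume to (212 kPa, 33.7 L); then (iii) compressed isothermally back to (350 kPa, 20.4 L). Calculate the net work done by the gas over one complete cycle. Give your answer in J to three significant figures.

W_net ≈ 1070 J

Leg (i): W = PΔV = (350)(33.7 − 20.4) = 4655 J.
Leg (ii): W = 0.
Leg (iii): W = PᵢVᵢ ln(V_f/Vᵢ) = (7144) ln(20.4/33.7) = -3586 J.
W_net = 4655 − 3586 = 1069 J.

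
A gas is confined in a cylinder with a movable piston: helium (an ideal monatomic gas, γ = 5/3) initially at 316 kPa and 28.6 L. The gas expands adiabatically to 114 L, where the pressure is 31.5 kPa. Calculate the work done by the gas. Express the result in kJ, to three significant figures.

W ≈ 8.17 kJ

Adiabatic: W = (P₁V₁ − P₂V₂)/(γ − 1) with γ = 5/3.
P₁V₁ = 9038 J, P₂V₂ = 3591 J.
W = (9038 − 3591) / 0.6667 = 8170 J.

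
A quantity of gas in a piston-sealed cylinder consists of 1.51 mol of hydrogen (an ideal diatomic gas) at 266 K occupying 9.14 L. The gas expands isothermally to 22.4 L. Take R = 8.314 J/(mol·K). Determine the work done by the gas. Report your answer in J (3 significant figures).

W ≈ 2990 J

Isothermal: W = nRT ln(V₂/V₁).
W = (1.51)(8.314)(266) × ln(22.4/9.14)
  = 3339 × 0.8964
W_by_gas = 2993 J.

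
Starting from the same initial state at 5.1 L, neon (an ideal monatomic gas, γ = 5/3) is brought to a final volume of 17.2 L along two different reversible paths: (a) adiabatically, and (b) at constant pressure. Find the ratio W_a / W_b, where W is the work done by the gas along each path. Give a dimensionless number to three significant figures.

W_a / W_b ≈ 0.351

Path (a) adiabatic: W = P₁V₁(1 − (V₁/V₂)^(γ−1))/(γ−1) → W_a/(P₁V₁) = 0.833.
Path (b) isobaric: W = P₁(V₂ − V₁) → W_b/(P₁V₁) = 2.373.
W_a / W_b = 0.833 / 2.373 = 0.3511.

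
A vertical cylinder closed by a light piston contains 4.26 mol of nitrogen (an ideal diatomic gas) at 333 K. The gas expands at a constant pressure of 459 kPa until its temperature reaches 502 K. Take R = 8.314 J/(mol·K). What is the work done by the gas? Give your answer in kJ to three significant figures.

Isobaric: W = P ΔV = nR ΔT.
W = (4.26)(8.314)(502 − 333) = 5986 J.

W ≈ 5.99 kJ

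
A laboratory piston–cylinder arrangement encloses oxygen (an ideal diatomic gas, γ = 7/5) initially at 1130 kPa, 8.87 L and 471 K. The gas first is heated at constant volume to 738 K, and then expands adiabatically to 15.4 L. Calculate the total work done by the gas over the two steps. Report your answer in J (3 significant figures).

Step 1 (isochoric): W = 0 (constant volume).
After step 1: P = 1771 kPa (V unchanged).
Step 2 (adiabatic): W = (P₁V₁ − P₂V₂)/(γ−1) = (15705 − 12595)/0.4 = 7775 J.
W_total = 0 + 7775 = 7775 J.

W_total ≈ 7770 J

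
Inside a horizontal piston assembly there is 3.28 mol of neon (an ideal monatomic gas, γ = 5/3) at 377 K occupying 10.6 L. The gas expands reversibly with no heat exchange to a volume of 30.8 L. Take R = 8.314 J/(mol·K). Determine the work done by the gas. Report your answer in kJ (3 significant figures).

W ≈ 7.85 kJ

Adiabatic: TV^(γ−1) = const with γ = 5/3.
T₂ = T₁ (V₁/V₂)^(γ−1) = 377 × (10.6/30.8)^0.667 = 377 × 0.4911 = 185.1 K.
W_by = nCᵥ(T₁ − T₂) = (3.28)(12.47)(377 − 185.1) = 7848 J.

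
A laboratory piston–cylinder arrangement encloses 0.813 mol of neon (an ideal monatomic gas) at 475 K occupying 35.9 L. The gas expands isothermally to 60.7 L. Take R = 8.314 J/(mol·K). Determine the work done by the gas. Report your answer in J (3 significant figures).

W ≈ 1690 J

Isothermal: W = nRT ln(V₂/V₁).
W = (0.813)(8.314)(475) × ln(60.7/35.9)
  = 3211 × 0.5252
W_by_gas = 1686 J.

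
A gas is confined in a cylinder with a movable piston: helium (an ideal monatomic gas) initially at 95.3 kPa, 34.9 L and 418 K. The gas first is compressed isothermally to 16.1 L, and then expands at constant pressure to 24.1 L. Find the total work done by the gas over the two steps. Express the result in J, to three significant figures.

Step 1 (isothermal): W = P₁V₁ ln(V₂/V₁) = (3326) ln(16.1/34.9) = -2573 J.
After step 1: P = 206.6 kPa, V = 16.1 L, T = 418 K.
Step 2 (isobaric): W = PΔV = (206.6 kPa)(24.1 − 16.1 L) = 1653 J.
W_total = -2573 + 1653 = -920.5 J.

W_total ≈ -921 J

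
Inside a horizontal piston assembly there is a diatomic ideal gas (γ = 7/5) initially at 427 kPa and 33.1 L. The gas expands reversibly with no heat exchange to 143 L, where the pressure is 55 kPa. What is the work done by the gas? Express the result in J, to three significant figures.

W ≈ 15700 J

Adiabatic: W = (P₁V₁ − P₂V₂)/(γ − 1) with γ = 7/5.
P₁V₁ = 14134 J, P₂V₂ = 7865 J.
W = (14134 − 7865) / 0.4 = 15672 J.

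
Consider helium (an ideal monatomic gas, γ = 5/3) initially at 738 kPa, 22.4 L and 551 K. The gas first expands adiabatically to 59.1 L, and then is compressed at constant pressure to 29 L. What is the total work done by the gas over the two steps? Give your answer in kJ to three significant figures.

Step 1 (adiabatic): W = (P₁V₁ − P₂V₂)/(γ−1) = (16531 − 8658)/0.667 = 11810 J.
After step 1: P = 146.5 kPa, V = 59.1 L, T = 288.6 K.
Step 2 (isobaric): W = PΔV = (146.5 kPa)(29 − 59.1 L) = -4410 J.
W_total = 11810 − 4410 = 7400 J.

W_total ≈ 7.40 kJ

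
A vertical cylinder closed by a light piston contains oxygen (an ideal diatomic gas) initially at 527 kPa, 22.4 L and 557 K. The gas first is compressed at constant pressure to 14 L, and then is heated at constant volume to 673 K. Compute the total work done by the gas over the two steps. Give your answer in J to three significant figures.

Step 1 (isobaric): W = PΔV = (527 kPa)(14 − 22.4 L) = -4427 J.
Step 2 (isochoric): W = 0 (constant volume).
W_total = -4427 + 0 = -4427 J.

W_total ≈ -4430 J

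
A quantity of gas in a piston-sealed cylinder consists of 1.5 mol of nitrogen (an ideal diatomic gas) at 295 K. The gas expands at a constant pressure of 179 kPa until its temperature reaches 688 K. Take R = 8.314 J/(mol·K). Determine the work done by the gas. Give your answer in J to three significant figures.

W ≈ 4900 J

Isobaric: W = P ΔV = nR ΔT.
W = (1.5)(8.314)(688 − 295) = 4901 J.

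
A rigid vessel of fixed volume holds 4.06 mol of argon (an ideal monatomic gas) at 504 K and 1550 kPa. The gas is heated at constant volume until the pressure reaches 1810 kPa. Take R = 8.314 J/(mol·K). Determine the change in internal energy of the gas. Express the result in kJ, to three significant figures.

ΔU ≈ 4.28 kJ

Constant volume ⇒ W = 0, so Q = ΔU = nCᵥΔT with Cᵥ = 3R/2 = 12.47 J/(mol·K).
At constant V, T₂/T₁ = P₂/P₁ ⇒ ΔT = T₁(P₂/P₁ − 1) = 504·(1810/1550 − 1) = 84.54 K.
ΔU = (4.06)(12.47)(84.54) = 4281 J.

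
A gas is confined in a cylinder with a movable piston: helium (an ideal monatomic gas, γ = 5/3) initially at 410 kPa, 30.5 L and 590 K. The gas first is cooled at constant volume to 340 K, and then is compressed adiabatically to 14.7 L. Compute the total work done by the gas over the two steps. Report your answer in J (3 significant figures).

W_total ≈ -6770 J

Step 1 (isochoric): W = 0 (constant volume).
After step 1: P = 236.3 kPa (V unchanged).
Step 2 (adiabatic): W = (P₁V₁ − P₂V₂)/(γ−1) = (7206 − 11723)/0.667 = -6775 J.
W_total = 0 − 6775 = -6775 J.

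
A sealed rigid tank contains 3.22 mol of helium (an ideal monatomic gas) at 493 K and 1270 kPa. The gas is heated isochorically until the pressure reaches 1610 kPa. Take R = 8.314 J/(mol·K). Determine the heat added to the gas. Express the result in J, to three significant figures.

Q ≈ 5300 J

Constant volume ⇒ W = 0, so Q = ΔU = nCᵥΔT with Cᵥ = 3R/2 = 12.47 J/(mol·K).
At constant V, T₂/T₁ = P₂/P₁ ⇒ ΔT = T₁(P₂/P₁ − 1) = 493·(1610/1270 − 1) = 132 K.
ΔU = (3.22)(12.47)(132) = 5300 J.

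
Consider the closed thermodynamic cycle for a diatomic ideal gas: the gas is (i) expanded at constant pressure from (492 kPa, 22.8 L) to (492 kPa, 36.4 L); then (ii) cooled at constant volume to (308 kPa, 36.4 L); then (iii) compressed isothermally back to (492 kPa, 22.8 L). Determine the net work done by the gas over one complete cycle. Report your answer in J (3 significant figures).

W_net ≈ 1450 J

Leg (i): W = PΔV = (492)(36.4 − 22.8) = 6691 J.
Leg (ii): W = 0.
Leg (iii): W = PᵢVᵢ ln(V_f/Vᵢ) = (11211) ln(22.8/36.4) = -5245 J.
W_net = 6691 − 5245 = 1447 J.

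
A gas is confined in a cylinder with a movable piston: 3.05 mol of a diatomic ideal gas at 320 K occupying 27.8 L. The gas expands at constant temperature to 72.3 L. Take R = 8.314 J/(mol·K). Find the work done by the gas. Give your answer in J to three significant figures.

W ≈ 7760 J

Isothermal: W = nRT ln(V₂/V₁).
W = (3.05)(8.314)(320) × ln(72.3/27.8)
  = 8114 × 0.9558
W_by_gas = 7756 J.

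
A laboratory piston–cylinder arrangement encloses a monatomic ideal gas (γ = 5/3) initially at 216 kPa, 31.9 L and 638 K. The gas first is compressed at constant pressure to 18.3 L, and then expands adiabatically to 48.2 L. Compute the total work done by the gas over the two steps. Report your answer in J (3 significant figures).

W_total ≈ -117 J

Step 1 (isobaric): W = PΔV = (216 kPa)(18.3 − 31.9 L) = -2938 J.
After step 1: P = 216 kPa, V = 18.3 L, T = 366 K.
Step 2 (adiabatic): W = (P₁V₁ − P₂V₂)/(γ−1) = (3953 − 2073)/0.667 = 2820 J.
W_total = -2938 + 2820 = -117.2 J.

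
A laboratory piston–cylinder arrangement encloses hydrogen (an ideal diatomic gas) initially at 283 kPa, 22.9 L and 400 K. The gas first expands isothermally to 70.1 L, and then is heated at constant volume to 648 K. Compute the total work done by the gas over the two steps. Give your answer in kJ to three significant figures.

W_total ≈ 7.25 kJ

Step 1 (isothermal): W = P₁V₁ ln(V₂/V₁) = (6481) ln(70.1/22.9) = 7251 J.
Step 2 (isochoric): W = 0 (constant volume).
W_total = 7251 + 0 = 7251 J.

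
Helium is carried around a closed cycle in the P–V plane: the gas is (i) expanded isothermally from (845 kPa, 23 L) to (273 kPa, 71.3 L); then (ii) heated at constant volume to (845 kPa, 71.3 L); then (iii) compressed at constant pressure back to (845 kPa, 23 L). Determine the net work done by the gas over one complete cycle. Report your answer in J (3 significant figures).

Leg (i): W = PᵢVᵢ ln(V_f/Vᵢ) = (19435) ln(71.3/23) = 21989 J.
Leg (ii): W = 0.
Leg (iii): W = PΔV = (845)(23 − 71.3) = -40814 J.
W_net = 21989 − 40814 = -18825 J.

W_net ≈ -18800 J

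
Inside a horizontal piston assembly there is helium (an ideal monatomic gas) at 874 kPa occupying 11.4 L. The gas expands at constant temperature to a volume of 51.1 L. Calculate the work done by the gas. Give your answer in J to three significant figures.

Isothermal: W = nRT ln(V₂/V₁) = P₁V₁ ln(V₂/V₁).
P₁V₁ = (874 kPa)(11.4 L) = 9964 J.
W = 9964 × ln(51.1/11.4) = 9964 × 1.5
W_by_gas = 14947 J.

W ≈ 14900 J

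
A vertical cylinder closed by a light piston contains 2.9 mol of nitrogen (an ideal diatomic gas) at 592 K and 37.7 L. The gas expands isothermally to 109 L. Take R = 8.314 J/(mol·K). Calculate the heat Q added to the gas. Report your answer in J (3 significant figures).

Isothermal ⇒ ΔU = 0, so Q = W = nRT ln(V₂/V₁).
Q = (2.9)(8.314)(592) ln(109/37.7) = 14273 × 1.062 = 15154 J.

Q ≈ 15200 J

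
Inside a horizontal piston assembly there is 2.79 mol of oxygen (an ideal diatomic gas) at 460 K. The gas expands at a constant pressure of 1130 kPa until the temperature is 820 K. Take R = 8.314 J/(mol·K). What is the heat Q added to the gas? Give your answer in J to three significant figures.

Isobaric: W = nRΔT = (2.79)(8.314)(360) = 8351 J.
ΔU = nCᵥΔT with Cᵥ = 5R/2: ΔU = (2.79)(20.79)(360) = 20876 J.
Q = ΔU + W = 20876 + 8351 = 29227 J.

Q ≈ 29200 J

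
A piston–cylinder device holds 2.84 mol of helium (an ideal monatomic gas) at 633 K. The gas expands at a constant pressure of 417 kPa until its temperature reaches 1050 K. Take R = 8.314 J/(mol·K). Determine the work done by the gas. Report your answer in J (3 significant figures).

Isobaric: W = P ΔV = nR ΔT.
W = (2.84)(8.314)(1050 − 633) = 9846 J.

W ≈ 9850 J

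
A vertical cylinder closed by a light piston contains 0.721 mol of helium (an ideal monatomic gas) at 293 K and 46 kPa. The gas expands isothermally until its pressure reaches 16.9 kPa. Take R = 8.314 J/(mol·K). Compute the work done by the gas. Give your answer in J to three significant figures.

W ≈ 1760 J

Isothermal process: W = nRT ln(V₂/V₁) = nRT ln(P₁/P₂).
W = (0.721)(8.314)(293) × ln(46/16.9)
  = 1756 × ln(2.722) = 1756 × 1.001
W_by_gas = 1759 J.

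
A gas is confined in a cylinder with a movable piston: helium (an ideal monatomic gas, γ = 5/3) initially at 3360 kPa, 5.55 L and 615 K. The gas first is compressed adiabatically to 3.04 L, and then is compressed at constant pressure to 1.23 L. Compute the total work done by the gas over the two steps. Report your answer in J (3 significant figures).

W_total ≈ -30400 J

Step 1 (adiabatic): W = (P₁V₁ − P₂V₂)/(γ−1) = (18648 − 27856)/0.667 = -13811 J.
After step 1: P = 9163 kPa, V = 3.04 L, T = 918.7 K.
Step 2 (isobaric): W = PΔV = (9163 kPa)(1.23 − 3.04 L) = -16585 J.
W_total = -13811 − 16585 = -30396 J.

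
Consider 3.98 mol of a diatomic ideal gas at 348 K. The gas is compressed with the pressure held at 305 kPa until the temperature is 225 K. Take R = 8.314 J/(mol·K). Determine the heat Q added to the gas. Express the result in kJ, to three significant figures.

Q ≈ -14.2 kJ

Isobaric: W = nRΔT = (3.98)(8.314)(-123) = -4070 J.
ΔU = nCᵥΔT with Cᵥ = 5R/2: ΔU = (3.98)(20.79)(-123) = -10175 J.
Q = ΔU + W = -10175 − 4070 = -14245 J.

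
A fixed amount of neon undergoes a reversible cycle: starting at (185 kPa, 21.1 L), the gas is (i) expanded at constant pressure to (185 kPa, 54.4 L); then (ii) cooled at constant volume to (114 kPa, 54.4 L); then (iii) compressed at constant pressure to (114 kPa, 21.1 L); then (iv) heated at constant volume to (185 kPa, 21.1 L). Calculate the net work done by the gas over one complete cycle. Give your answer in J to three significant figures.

Constant-volume legs do no work.
W(i) = (185)(54.4 − 21.1) = 6160 J; W(iii) = (114)(21.1 − 54.4) = -3796 J.
W_net = 6160 − 3796 = 2364 J (the clockwise enclosed area).

W_net ≈ 2360 J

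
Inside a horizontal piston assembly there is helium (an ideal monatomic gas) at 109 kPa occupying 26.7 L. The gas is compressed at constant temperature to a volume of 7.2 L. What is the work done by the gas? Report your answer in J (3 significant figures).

W ≈ -3810 J

Isothermal: W = nRT ln(V₂/V₁) = P₁V₁ ln(V₂/V₁).
P₁V₁ = (109 kPa)(26.7 L) = 2910 J.
W = 2910 × ln(7.2/26.7) = 2910 × -1.311
W_by_gas = -3814 J.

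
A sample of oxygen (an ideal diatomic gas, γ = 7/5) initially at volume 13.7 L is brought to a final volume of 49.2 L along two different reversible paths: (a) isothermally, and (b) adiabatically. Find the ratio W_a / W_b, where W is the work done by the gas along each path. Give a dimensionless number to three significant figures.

W_a / W_b ≈ 1.28

Path (a) isothermal: W = P₁V₁ ln(V₂/V₁) → W_a/(P₁V₁) = 1.278.
Path (b) adiabatic: W = P₁V₁(1 − (V₁/V₂)^(γ−1))/(γ−1) → W_b/(P₁V₁) = 1.001.
W_a / W_b = 1.278 / 1.001 = 1.277.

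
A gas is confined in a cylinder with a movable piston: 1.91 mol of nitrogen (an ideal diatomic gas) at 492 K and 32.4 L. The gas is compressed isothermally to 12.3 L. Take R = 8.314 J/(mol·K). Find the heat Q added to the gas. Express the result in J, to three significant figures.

Q ≈ -7570 J

Isothermal ⇒ ΔU = 0, so Q = W = nRT ln(V₂/V₁).
Q = (1.91)(8.314)(492) ln(12.3/32.4) = 7813 × -0.9686 = -7567 J.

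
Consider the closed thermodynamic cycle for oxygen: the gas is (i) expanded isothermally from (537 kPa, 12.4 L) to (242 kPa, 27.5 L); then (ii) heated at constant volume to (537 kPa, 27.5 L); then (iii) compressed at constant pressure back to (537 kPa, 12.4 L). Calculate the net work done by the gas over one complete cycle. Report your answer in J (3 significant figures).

Leg (i): W = PᵢVᵢ ln(V_f/Vᵢ) = (6659) ln(27.5/12.4) = 5304 J.
Leg (ii): W = 0.
Leg (iii): W = PΔV = (537)(12.4 − 27.5) = -8109 J.
W_net = 5304 − 8109 = -2805 J.

W_net ≈ -2810 J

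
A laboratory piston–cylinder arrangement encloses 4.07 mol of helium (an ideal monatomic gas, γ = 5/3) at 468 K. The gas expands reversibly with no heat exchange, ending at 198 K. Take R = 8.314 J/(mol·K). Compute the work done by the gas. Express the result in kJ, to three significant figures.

Adiabatic ⇒ Q = 0, so W_by = −ΔU = nCᵥ(T₁ − T₂).
Cᵥ = 3R/2 = 12.47 J/(mol·K).
W = (4.07)(12.47)(468 − 198) = 13704 J.

W ≈ 13.7 kJ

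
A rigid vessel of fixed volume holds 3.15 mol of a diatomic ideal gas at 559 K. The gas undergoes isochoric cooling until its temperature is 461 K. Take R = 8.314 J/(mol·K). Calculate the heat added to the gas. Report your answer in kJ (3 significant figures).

Constant volume ⇒ W = 0, so Q = ΔU = nCᵥΔT with Cᵥ = 5R/2 = 20.79 J/(mol·K).
ΔU = (3.15)(20.79)(461 − 559) = -6416 J.

Q ≈ -6.42 kJ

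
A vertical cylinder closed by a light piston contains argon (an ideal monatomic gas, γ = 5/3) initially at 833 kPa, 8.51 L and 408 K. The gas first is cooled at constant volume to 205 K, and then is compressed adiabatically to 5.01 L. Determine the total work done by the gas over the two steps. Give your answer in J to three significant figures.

Step 1 (isochoric): W = 0 (constant volume).
After step 1: P = 418.5 kPa (V unchanged).
Step 2 (adiabatic): W = (P₁V₁ − P₂V₂)/(γ−1) = (3562 − 5071)/0.667 = -2263 J.
W_total = 0 − 2263 = -2263 J.

W_total ≈ -2260 J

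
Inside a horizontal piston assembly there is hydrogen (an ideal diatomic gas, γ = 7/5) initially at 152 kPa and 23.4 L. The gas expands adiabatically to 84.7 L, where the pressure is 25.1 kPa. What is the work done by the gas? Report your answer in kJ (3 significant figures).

Adiabatic: W = (P₁V₁ − P₂V₂)/(γ − 1) with γ = 7/5.
P₁V₁ = 3557 J, P₂V₂ = 2126 J.
W = (3557 − 2126) / 0.4 = 3577 J.

W ≈ 3.58 kJ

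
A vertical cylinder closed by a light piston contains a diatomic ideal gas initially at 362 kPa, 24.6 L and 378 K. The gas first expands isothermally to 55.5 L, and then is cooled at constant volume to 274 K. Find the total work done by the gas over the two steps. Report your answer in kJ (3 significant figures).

W_total ≈ 7.25 kJ

Step 1 (isothermal): W = P₁V₁ ln(V₂/V₁) = (8905) ln(55.5/24.6) = 7246 J.
Step 2 (isochoric): W = 0 (constant volume).
W_total = 7246 + 0 = 7246 J.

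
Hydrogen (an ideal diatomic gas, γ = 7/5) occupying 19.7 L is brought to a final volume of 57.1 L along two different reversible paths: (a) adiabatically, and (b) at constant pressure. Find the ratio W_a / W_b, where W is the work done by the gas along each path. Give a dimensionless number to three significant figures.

Path (a) adiabatic: W = P₁V₁(1 − (V₁/V₂)^(γ−1))/(γ−1) → W_a/(P₁V₁) = 0.8667.
Path (b) isobaric: W = P₁(V₂ − V₁) → W_b/(P₁V₁) = 1.898.
W_a / W_b = 0.8667 / 1.898 = 0.4565.

W_a / W_b ≈ 0.457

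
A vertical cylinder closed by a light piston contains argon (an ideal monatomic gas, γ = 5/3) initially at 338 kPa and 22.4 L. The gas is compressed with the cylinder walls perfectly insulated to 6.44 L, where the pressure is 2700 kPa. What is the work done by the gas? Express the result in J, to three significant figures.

W ≈ -14700 J

Adiabatic: W = (P₁V₁ − P₂V₂)/(γ − 1) with γ = 5/3.
P₁V₁ = 7571 J, P₂V₂ = 17388 J.
W = (7571 − 17388) / 0.6667 = -14725 J.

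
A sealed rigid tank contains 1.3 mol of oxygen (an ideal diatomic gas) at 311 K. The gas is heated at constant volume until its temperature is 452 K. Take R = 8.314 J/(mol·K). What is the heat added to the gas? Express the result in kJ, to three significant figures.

Q ≈ 3.81 kJ

Constant volume ⇒ W = 0, so Q = ΔU = nCᵥΔT with Cᵥ = 5R/2 = 20.79 J/(mol·K).
ΔU = (1.3)(20.79)(452 − 311) = 3810 J.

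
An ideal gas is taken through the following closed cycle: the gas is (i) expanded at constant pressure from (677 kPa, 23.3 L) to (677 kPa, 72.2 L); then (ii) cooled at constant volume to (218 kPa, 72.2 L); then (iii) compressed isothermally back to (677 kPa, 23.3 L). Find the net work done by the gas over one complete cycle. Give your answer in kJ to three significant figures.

Leg (i): W = PΔV = (677)(72.2 − 23.3) = 33105 J.
Leg (ii): W = 0.
Leg (iii): W = PᵢVᵢ ln(V_f/Vᵢ) = (15740) ln(23.3/72.2) = -17801 J.
W_net = 33105 − 17801 = 15304 J.

W_net ≈ 15.3 kJ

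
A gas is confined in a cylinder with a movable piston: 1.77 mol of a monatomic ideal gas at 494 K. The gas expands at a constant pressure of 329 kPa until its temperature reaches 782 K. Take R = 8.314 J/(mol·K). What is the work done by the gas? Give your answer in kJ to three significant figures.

W ≈ 4.24 kJ

Isobaric: W = P ΔV = nR ΔT.
W = (1.77)(8.314)(782 − 494) = 4238 J.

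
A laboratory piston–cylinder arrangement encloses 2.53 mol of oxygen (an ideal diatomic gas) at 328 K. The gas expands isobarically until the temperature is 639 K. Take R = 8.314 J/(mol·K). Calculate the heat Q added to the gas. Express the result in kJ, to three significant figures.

Q ≈ 22.9 kJ

Isobaric: W = nRΔT = (2.53)(8.314)(311) = 6542 J.
ΔU = nCᵥΔT with Cᵥ = 5R/2: ΔU = (2.53)(20.79)(311) = 16354 J.
Q = ΔU + W = 16354 + 6542 = 22896 J.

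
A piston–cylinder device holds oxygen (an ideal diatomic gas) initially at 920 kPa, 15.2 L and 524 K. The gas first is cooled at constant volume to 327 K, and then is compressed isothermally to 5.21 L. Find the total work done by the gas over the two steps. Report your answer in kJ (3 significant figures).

W_total ≈ -9.34 kJ

Step 1 (isochoric): W = 0 (constant volume).
After step 1: P = 574.1 kPa (V unchanged).
Step 2 (isothermal): W = P₁V₁ ln(V₂/V₁) = (8727) ln(5.21/15.2) = -9344 J.
W_total = 0 − 9344 = -9344 J.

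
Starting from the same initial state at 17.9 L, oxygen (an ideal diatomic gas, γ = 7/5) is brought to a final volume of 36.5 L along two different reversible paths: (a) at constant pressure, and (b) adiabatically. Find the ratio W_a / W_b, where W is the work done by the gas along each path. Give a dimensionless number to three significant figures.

Path (a) isobaric: W = P₁(V₂ − V₁) → W_a/(P₁V₁) = 1.039.
Path (b) adiabatic: W = P₁V₁(1 − (V₁/V₂)^(γ−1))/(γ−1) → W_b/(P₁V₁) = 0.62.
W_a / W_b = 1.039 / 0.62 = 1.676.

W_a / W_b ≈ 1.68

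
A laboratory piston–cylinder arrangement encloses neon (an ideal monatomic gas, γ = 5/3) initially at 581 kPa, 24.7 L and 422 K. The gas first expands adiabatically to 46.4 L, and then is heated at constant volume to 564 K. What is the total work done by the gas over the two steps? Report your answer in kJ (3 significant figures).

W_total ≈ 7.39 kJ

Step 1 (adiabatic): W = (P₁V₁ − P₂V₂)/(γ−1) = (14351 − 9426)/0.667 = 7387 J.
Step 2 (isochoric): W = 0 (constant volume).
W_total = 7387 + 0 = 7387 J.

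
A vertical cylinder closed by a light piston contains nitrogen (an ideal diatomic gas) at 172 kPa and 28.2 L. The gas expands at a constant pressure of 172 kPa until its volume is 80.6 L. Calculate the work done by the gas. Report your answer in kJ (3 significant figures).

W ≈ 9.01 kJ

Isobaric: W = P ΔV.
W = (172 kPa)(80.6 − 28.2 L) = (172)(52.4) = 9013 J.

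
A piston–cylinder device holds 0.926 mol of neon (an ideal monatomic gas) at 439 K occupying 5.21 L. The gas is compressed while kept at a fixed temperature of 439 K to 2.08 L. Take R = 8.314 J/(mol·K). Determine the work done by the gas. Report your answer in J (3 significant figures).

Isothermal: W = nRT ln(V₂/V₁).
W = (0.926)(8.314)(439) × ln(2.08/5.21)
  = 3380 × -0.9182
W_by_gas = -3103 J.

W ≈ -3100 J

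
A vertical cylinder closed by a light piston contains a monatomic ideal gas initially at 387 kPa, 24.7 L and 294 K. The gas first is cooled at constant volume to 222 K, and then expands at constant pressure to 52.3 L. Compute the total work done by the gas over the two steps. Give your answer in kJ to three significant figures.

W_total ≈ 8.07 kJ

Step 1 (isochoric): W = 0 (constant volume).
After step 1: P = 292.2 kPa (V unchanged).
Step 2 (isobaric): W = PΔV = (292.2 kPa)(52.3 − 24.7 L) = 8065 J.
W_total = 0 + 8065 = 8065 J.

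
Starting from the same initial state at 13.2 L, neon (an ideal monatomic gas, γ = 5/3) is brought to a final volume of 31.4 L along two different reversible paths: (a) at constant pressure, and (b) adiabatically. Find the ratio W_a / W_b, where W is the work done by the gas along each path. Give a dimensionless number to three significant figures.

Path (a) isobaric: W = P₁(V₂ − V₁) → W_a/(P₁V₁) = 1.379.
Path (b) adiabatic: W = P₁V₁(1 − (V₁/V₂)^(γ−1))/(γ−1) → W_b/(P₁V₁) = 0.6582.
W_a / W_b = 1.379 / 0.6582 = 2.095.

W_a / W_b ≈ 2.09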